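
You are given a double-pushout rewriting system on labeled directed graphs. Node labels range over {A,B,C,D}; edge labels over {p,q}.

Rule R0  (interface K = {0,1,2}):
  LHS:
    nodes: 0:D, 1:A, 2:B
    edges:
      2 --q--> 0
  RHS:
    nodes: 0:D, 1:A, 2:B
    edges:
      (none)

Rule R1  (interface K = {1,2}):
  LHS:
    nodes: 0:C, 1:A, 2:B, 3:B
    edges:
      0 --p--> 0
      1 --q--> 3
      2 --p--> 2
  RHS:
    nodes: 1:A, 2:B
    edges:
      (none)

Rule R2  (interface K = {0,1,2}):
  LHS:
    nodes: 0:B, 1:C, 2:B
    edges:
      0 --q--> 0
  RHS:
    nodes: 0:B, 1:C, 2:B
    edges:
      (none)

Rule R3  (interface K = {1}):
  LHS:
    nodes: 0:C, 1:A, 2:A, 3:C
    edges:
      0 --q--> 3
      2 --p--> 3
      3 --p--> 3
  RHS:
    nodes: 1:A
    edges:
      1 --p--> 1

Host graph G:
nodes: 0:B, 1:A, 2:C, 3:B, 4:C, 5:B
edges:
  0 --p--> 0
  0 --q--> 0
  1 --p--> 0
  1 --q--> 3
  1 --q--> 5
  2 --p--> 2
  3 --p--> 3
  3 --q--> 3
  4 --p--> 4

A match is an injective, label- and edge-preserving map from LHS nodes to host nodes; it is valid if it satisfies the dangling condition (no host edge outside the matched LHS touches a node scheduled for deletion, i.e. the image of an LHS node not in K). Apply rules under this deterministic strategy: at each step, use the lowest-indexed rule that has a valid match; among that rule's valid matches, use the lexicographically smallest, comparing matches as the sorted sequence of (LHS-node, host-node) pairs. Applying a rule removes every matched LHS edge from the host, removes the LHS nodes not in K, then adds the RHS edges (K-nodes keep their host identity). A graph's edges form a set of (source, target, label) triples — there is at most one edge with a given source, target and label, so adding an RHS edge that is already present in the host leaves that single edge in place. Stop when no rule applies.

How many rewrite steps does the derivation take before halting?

[0] host  ⇒  6 nodes, 9 edges  {0-p->0 0-q->0 1-p->0 1-q->3 1-q->5 2-p->2 3-p->3 3-q->3 4-p->4}
[1] R1 @ {0↦2, 1↦1, 2↦0, 3↦5}  ⇒  4 nodes, 6 edges  {0-q->0 1-p->0 1-q->3 3-p->3 3-q->3 4-p->4}
[2] R2 @ {0↦0, 1↦4, 2↦3}  ⇒  4 nodes, 5 edges  {1-p->0 1-q->3 3-p->3 3-q->3 4-p->4}
[3] R2 @ {0↦3, 1↦4, 2↦0}  ⇒  4 nodes, 4 edges  {1-p->0 1-q->3 3-p->3 4-p->4}
normal form: no rule applies after step 3

Answer: 3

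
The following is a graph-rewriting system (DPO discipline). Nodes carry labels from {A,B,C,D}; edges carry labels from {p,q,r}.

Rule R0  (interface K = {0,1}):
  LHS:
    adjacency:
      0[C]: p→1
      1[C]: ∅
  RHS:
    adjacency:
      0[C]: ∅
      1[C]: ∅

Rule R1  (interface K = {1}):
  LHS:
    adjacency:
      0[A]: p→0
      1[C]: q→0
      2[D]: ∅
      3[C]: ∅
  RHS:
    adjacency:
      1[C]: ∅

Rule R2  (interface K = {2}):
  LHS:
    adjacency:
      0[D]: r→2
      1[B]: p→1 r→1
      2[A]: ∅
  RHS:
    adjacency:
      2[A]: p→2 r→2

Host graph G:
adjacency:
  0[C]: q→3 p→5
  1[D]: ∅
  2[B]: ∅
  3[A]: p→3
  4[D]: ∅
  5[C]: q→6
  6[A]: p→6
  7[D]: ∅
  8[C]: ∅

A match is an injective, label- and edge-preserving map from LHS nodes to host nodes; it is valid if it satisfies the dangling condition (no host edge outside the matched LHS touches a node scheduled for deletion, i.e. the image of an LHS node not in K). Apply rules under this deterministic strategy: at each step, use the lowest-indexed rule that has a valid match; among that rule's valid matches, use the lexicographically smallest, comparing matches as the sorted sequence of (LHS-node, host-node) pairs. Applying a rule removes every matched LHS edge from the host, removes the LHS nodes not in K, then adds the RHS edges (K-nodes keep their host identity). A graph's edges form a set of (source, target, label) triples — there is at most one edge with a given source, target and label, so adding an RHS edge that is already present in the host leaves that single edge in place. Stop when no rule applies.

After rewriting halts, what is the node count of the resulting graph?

start.  V:9 E:5  edges: 0-q->3 0-p->5 3-p->3 5-q->6 6-p->6
1. fire R0 via {0↦0, 1↦5}  →  V:9 E:4  edges: 0-q->3 3-p->3 5-q->6 6-p->6
2. fire R1 via {0↦3, 1↦0, 2↦1, 3↦8}  →  V:6 E:2  edges: 5-q->6 6-p->6
3. fire R1 via {0↦6, 1↦5, 2↦4, 3↦0}  →  V:3 E:0  edges: ∅
normal form: no rule applies after step 3
NF nodes: {2:B, 5:C, 7:D}

Answer: 3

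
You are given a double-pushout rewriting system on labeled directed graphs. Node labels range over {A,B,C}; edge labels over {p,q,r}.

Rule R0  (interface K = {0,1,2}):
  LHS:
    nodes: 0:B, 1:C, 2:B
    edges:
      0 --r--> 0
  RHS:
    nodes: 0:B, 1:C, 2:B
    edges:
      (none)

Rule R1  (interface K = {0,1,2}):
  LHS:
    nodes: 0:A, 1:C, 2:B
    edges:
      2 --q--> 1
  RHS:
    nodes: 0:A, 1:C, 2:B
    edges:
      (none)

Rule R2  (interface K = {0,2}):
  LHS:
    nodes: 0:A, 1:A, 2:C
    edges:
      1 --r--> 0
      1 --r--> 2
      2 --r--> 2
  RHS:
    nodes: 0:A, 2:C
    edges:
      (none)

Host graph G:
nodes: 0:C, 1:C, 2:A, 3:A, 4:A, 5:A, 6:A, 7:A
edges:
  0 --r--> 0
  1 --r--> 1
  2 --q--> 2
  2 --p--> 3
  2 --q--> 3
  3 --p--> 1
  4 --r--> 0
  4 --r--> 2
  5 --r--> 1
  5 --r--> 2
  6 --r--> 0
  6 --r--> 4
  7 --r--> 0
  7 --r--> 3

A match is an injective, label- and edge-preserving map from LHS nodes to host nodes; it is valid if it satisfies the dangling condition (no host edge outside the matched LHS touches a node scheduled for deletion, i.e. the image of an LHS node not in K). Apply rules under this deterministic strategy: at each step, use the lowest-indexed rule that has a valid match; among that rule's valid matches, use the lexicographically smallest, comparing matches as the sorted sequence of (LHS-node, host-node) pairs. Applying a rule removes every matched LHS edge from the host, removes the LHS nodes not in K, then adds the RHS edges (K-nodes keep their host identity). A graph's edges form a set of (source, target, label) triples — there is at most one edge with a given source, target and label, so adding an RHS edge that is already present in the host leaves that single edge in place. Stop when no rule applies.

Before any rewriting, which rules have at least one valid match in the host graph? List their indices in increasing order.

R0: no valid match — LHS pattern not found
R1: no valid match — LHS pattern not found
R2: 3 valid matches — {0↦2, 1↦5, 2↦1}, {0↦3, 1↦7, 2↦0}, {0↦4, 1↦6, 2↦0}

Answer: [R2]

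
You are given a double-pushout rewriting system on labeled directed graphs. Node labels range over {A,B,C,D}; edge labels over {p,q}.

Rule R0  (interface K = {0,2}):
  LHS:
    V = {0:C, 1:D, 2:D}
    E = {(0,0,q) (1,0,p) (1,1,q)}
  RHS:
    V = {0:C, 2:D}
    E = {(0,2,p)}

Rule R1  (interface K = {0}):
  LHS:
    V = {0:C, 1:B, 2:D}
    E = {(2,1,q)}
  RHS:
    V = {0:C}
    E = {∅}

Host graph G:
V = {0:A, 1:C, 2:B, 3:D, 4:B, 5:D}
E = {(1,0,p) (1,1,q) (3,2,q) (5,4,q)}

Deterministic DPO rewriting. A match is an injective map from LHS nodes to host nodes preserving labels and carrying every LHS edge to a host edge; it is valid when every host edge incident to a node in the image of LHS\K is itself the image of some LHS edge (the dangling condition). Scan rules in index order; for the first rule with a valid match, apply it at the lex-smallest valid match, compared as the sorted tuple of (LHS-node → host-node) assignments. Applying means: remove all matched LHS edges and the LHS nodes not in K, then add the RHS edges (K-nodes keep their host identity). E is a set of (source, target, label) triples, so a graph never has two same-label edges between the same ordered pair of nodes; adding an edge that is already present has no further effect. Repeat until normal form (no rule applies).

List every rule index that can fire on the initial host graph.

R0: no valid match — LHS pattern not found
R1: 2 valid matches — {0↦1, 1↦2, 2↦3}, {0↦1, 1↦4, 2↦5}

Answer: [R1]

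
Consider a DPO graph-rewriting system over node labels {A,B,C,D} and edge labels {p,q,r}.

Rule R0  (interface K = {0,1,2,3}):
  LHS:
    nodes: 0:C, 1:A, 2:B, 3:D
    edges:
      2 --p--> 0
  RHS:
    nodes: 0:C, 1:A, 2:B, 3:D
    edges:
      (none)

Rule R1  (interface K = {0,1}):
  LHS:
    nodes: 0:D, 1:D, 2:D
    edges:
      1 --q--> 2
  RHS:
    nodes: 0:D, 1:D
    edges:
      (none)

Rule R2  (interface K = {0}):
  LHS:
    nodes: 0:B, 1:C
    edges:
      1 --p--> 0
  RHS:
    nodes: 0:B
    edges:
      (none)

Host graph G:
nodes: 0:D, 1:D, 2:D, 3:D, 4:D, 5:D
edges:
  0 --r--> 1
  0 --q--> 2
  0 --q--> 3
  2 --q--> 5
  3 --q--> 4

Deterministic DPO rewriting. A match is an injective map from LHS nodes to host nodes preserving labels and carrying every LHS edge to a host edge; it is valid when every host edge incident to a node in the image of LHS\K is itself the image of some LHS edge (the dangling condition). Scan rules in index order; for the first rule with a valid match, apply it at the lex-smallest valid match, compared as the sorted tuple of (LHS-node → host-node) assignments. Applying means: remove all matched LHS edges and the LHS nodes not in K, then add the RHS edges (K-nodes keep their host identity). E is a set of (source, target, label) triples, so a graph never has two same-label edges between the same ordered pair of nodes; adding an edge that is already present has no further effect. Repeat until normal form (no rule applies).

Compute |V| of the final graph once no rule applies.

Answer: 2

Derivation:
[0] host  ⇒  6 nodes, 5 edges  {0-r->1 0-q->2 0-q->3 2-q->5 3-q->4}
[1] R1 @ {0↦0, 1↦2, 2↦5}  ⇒  5 nodes, 4 edges  {0-r->1 0-q->2 0-q->3 3-q->4}
[2] R1 @ {0↦0, 1↦3, 2↦4}  ⇒  4 nodes, 3 edges  {0-r->1 0-q->2 0-q->3}
[3] R1 @ {0↦1, 1↦0, 2↦2}  ⇒  3 nodes, 2 edges  {0-r->1 0-q->3}
[4] R1 @ {0↦1, 1↦0, 2↦3}  ⇒  2 nodes, 1 edges  {0-r->1}
halt: no rule applies after step 4
NF nodes: {0:D, 1:D}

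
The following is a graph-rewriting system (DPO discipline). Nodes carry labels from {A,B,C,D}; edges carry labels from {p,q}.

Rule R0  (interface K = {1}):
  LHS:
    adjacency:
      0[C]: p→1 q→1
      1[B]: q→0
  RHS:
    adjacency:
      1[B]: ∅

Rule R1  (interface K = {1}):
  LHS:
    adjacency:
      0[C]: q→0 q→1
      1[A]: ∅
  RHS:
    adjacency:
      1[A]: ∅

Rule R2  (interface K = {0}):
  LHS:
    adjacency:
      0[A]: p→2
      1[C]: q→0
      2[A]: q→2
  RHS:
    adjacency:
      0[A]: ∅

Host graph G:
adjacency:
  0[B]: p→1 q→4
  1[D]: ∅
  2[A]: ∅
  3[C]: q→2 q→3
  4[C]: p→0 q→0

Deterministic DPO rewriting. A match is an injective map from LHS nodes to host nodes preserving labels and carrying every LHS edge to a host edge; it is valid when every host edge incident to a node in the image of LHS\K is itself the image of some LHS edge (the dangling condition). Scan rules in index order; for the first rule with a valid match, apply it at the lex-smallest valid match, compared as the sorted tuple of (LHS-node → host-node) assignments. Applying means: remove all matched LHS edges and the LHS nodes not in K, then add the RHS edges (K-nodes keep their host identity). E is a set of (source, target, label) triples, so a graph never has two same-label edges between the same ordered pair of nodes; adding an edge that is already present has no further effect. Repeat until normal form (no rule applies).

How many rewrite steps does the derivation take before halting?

Answer: 2

Derivation:
[0] host  ⇒  5 nodes, 6 edges  {0-p->1 0-q->4 3-q->2 3-q->3 4-p->0 4-q->0}
[1] R0 @ {0↦4, 1↦0}  ⇒  4 nodes, 3 edges  {0-p->1 3-q->2 3-q->3}
[2] R1 @ {0↦3, 1↦2}  ⇒  3 nodes, 1 edges  {0-p->1}
final graph: no rule applies after step 2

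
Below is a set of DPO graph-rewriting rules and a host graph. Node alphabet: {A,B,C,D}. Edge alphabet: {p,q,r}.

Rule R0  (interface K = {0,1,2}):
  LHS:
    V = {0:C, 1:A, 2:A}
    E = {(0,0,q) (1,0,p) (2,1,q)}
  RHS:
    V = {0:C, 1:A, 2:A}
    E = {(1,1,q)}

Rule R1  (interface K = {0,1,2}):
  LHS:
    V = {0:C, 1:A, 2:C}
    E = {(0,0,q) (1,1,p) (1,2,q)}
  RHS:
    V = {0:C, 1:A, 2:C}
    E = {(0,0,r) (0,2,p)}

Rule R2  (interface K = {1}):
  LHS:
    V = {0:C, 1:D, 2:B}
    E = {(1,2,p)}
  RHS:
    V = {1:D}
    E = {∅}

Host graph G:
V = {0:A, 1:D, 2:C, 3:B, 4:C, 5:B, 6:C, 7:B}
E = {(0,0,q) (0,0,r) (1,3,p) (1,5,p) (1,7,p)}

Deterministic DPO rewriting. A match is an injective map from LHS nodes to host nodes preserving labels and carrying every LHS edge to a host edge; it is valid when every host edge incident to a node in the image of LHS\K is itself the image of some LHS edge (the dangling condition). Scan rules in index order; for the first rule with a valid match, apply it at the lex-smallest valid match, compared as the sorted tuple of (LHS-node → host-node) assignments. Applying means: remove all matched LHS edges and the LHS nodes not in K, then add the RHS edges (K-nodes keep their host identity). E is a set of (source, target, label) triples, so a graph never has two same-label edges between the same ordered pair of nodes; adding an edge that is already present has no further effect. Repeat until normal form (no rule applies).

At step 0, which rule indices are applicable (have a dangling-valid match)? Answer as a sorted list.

Answer: [R2]

Steps:
R0: no valid match — LHS pattern not found
R1: no valid match — LHS pattern not found
R2: 9 valid matches — {0↦2, 1↦1, 2↦3}, {0↦2, 1↦1, 2↦5}, {0↦2, 1↦1, 2↦7} (+6 more)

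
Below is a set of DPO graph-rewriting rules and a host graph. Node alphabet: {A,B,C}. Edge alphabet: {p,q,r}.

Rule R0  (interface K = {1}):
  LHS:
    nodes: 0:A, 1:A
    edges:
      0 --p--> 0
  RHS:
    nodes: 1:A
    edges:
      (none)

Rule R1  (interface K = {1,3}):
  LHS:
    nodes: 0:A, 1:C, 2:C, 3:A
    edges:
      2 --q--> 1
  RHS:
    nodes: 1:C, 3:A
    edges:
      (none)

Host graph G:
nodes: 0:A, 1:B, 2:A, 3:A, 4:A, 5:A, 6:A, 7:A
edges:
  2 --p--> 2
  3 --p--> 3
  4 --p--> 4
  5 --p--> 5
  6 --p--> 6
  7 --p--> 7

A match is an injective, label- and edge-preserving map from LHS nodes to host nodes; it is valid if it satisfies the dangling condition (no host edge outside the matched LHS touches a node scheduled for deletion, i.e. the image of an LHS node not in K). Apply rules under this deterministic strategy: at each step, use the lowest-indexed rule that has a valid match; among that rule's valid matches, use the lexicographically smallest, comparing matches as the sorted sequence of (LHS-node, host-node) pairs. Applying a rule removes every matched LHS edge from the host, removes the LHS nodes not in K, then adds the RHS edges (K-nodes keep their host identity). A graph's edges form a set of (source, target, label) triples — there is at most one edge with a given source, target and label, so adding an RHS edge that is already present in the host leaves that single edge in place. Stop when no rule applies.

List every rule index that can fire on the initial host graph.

Answer: [R0]

Steps:
R0: 36 valid matches — {0↦2, 1↦0}, {0↦2, 1↦3}, {0↦2, 1↦4} (+33 more)
R1: no valid match — LHS pattern not found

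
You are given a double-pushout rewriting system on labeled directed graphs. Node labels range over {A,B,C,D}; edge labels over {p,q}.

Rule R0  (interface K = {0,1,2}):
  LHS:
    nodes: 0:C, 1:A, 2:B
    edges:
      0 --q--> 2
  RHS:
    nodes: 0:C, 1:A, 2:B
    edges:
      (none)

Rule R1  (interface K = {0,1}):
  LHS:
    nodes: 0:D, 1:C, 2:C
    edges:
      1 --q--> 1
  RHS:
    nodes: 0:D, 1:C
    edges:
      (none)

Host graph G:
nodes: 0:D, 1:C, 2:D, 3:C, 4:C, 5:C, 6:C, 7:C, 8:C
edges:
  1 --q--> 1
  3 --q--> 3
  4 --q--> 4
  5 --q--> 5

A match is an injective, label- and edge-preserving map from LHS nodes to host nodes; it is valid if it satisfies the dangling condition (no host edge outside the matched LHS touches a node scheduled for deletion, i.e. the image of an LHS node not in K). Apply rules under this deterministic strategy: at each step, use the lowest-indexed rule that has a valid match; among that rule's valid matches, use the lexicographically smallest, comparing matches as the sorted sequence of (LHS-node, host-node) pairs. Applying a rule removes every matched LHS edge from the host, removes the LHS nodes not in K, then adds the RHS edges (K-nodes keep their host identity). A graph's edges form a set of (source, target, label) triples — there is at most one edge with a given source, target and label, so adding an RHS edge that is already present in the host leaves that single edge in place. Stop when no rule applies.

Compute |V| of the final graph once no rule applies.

Answer: 5

Steps:
initial: |V|=9 |E|=4  E = 1-q->1 3-q->3 4-q->4 5-q->5
step 1: apply R1 at {0↦0, 1↦1, 2↦6}  → |V|=8 |E|=3  E = 3-q->3 4-q->4 5-q->5
step 2: apply R1 at {0↦0, 1↦3, 2↦1}  → |V|=7 |E|=2  E = 4-q->4 5-q->5
step 3: apply R1 at {0↦0, 1↦4, 2↦3}  → |V|=6 |E|=1  E = 5-q->5
step 4: apply R1 at {0↦0, 1↦5, 2↦4}  → |V|=5 |E|=0  E = ∅
normal form: no rule applies after step 4
NF nodes: {0:D, 2:D, 5:C, 7:C, 8:C}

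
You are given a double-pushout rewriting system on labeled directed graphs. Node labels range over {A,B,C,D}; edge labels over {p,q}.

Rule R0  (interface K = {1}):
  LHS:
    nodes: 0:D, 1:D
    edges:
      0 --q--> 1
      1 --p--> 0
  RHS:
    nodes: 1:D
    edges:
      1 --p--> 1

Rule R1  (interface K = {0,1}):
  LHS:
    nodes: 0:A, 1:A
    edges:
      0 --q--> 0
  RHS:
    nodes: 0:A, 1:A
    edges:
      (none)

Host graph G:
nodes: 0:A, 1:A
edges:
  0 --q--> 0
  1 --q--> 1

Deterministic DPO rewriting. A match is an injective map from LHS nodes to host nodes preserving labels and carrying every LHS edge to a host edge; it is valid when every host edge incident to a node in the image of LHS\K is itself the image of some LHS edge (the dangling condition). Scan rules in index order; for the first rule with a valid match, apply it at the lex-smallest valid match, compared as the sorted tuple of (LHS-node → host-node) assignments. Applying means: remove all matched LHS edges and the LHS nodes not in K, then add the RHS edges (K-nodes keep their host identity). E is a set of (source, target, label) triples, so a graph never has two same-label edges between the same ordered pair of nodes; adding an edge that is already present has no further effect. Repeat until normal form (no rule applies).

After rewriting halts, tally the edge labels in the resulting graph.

Answer: (no edges)

Rewrite trace:
[0] host  ⇒  2 nodes, 2 edges  {0-q->0 1-q->1}
[1] R1 @ {0↦0, 1↦1}  ⇒  2 nodes, 1 edges  {1-q->1}
[2] R1 @ {0↦1, 1↦0}  ⇒  2 nodes, 0 edges  {∅}
final graph: no rule applies after step 2
NF edges: []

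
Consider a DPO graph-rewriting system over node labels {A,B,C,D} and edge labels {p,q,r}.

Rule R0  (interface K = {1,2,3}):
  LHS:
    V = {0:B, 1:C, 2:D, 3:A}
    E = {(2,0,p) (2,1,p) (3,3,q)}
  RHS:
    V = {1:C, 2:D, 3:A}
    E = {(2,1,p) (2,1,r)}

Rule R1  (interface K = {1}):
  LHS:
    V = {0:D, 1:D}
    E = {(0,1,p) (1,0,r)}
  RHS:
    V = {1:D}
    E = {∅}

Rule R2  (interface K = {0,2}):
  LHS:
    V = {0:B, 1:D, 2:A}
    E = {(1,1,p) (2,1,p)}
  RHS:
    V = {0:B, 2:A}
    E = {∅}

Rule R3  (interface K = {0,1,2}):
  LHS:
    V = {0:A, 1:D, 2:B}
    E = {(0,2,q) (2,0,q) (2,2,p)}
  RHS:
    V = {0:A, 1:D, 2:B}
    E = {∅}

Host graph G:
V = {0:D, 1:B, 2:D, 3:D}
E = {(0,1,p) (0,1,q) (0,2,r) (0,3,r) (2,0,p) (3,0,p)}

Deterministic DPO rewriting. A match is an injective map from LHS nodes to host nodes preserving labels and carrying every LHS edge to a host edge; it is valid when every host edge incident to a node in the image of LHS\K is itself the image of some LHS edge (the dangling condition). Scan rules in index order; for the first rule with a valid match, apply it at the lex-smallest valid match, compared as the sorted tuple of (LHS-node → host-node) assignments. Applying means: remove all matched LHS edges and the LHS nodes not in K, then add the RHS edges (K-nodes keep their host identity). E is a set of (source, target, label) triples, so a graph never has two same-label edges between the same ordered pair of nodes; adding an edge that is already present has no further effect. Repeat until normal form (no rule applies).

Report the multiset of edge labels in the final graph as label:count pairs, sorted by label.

[0] host  ⇒  4 nodes, 6 edges  {0-p->1 0-q->1 0-r->2 0-r->3 2-p->0 3-p->0}
[1] R1 @ {0↦2, 1↦0}  ⇒  3 nodes, 4 edges  {0-p->1 0-q->1 0-r->3 3-p->0}
[2] R1 @ {0↦3, 1↦0}  ⇒  2 nodes, 2 edges  {0-p->1 0-q->1}
halt: no rule applies after step 2
NF edges: [(0, 1, 'p'), (0, 1, 'q')]

Answer: p:1 q:1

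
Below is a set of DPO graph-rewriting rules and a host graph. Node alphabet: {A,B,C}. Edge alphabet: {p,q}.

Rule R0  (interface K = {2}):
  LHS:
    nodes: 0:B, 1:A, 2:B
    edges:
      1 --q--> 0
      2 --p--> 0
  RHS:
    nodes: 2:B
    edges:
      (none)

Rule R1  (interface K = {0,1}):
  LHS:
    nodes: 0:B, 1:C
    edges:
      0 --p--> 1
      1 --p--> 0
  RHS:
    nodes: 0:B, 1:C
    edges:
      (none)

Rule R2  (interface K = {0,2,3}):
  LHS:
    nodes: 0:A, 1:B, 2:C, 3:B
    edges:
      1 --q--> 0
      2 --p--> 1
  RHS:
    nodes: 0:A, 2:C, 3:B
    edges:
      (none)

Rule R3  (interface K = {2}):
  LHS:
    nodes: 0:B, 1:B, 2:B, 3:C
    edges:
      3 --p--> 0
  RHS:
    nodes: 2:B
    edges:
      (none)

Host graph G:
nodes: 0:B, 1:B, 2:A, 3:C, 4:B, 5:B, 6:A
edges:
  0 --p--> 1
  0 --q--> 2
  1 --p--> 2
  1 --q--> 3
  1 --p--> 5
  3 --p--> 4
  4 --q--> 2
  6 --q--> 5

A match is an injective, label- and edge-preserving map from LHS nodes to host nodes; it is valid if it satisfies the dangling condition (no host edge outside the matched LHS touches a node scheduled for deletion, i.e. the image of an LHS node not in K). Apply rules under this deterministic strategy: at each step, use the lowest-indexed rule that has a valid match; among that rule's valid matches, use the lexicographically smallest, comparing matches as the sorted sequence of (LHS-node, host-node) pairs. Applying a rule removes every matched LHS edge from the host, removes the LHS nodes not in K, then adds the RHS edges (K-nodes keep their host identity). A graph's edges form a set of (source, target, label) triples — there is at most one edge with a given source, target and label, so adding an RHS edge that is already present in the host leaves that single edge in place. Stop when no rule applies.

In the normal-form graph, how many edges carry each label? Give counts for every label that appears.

Answer: p:2 q:2

Steps:
[0] host  ⇒  7 nodes, 8 edges  {0-p->1 0-q->2 1-p->2 1-q->3 1-p->5 3-p->4 4-q->2 6-q->5}
[1] R0 @ {0↦5, 1↦6, 2↦1}  ⇒  5 nodes, 6 edges  {0-p->1 0-q->2 1-p->2 1-q->3 3-p->4 4-q->2}
[2] R2 @ {0↦2, 1↦4, 2↦3, 3↦0}  ⇒  4 nodes, 4 edges  {0-p->1 0-q->2 1-p->2 1-q->3}
halt: no rule applies after step 2
NF edges: [(0, 1, 'p'), (0, 2, 'q'), (1, 2, 'p'), (1, 3, 'q')]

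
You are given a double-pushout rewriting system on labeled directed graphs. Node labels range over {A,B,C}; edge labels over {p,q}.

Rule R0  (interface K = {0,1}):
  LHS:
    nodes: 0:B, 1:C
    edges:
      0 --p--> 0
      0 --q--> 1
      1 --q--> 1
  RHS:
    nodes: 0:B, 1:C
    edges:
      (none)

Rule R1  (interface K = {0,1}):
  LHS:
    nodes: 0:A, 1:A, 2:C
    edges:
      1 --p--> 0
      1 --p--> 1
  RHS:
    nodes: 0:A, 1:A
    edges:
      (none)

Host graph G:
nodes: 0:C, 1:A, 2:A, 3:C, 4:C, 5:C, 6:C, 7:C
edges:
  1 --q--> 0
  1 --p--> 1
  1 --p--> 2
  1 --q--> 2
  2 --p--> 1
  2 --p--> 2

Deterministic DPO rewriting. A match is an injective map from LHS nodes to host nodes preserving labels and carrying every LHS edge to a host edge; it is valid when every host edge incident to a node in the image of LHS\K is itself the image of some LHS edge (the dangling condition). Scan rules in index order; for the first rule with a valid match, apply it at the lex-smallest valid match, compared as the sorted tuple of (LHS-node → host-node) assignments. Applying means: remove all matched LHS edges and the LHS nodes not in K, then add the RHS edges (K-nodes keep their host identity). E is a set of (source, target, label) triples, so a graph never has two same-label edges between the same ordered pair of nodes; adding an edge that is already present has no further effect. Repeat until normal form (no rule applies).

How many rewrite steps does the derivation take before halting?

Answer: 2

Steps:
[0] host  ⇒  8 nodes, 6 edges  {1-q->0 1-p->1 1-p->2 1-q->2 2-p->1 2-p->2}
[1] R1 @ {0↦1, 1↦2, 2↦3}  ⇒  7 nodes, 4 edges  {1-q->0 1-p->1 1-p->2 1-q->2}
[2] R1 @ {0↦2, 1↦1, 2↦4}  ⇒  6 nodes, 2 edges  {1-q->0 1-q->2}
halt: no rule applies after step 2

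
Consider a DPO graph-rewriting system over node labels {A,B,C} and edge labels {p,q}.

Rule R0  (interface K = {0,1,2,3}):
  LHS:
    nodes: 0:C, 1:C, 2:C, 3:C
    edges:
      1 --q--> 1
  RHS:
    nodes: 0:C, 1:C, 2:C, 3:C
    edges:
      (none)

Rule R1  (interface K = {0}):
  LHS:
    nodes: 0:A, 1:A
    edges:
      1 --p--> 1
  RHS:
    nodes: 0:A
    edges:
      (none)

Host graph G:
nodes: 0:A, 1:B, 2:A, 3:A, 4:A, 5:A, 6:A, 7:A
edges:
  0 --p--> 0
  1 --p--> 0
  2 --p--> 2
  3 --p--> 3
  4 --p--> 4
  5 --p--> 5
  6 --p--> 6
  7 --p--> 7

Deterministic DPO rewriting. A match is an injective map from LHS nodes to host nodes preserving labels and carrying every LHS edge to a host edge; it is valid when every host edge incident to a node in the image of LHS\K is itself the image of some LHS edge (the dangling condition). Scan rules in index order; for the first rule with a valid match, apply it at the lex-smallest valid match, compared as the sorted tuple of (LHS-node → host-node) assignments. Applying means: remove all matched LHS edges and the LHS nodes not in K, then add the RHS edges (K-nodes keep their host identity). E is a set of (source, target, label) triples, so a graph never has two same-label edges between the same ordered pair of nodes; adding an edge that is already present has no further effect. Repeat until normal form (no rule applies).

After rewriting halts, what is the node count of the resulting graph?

Answer: 2

Steps:
start.  V:8 E:8  edges: 0-p->0 1-p->0 2-p->2 3-p->3 4-p->4 5-p->5 6-p->6 7-p->7
1. fire R1 via {0↦0, 1↦2}  →  V:7 E:7  edges: 0-p->0 1-p->0 3-p->3 4-p->4 5-p->5 6-p->6 7-p->7
2. fire R1 via {0↦0, 1↦3}  →  V:6 E:6  edges: 0-p->0 1-p->0 4-p->4 5-p->5 6-p->6 7-p->7
3. fire R1 via {0↦0, 1↦4}  →  V:5 E:5  edges: 0-p->0 1-p->0 5-p->5 6-p->6 7-p->7
4. fire R1 via {0↦0, 1↦5}  →  V:4 E:4  edges: 0-p->0 1-p->0 6-p->6 7-p->7
5. fire R1 via {0↦0, 1↦6}  →  V:3 E:3  edges: 0-p->0 1-p->0 7-p->7
6. fire R1 via {0↦0, 1↦7}  →  V:2 E:2  edges: 0-p->0 1-p->0
normal form: no rule applies after step 6
NF nodes: {0:A, 1:B}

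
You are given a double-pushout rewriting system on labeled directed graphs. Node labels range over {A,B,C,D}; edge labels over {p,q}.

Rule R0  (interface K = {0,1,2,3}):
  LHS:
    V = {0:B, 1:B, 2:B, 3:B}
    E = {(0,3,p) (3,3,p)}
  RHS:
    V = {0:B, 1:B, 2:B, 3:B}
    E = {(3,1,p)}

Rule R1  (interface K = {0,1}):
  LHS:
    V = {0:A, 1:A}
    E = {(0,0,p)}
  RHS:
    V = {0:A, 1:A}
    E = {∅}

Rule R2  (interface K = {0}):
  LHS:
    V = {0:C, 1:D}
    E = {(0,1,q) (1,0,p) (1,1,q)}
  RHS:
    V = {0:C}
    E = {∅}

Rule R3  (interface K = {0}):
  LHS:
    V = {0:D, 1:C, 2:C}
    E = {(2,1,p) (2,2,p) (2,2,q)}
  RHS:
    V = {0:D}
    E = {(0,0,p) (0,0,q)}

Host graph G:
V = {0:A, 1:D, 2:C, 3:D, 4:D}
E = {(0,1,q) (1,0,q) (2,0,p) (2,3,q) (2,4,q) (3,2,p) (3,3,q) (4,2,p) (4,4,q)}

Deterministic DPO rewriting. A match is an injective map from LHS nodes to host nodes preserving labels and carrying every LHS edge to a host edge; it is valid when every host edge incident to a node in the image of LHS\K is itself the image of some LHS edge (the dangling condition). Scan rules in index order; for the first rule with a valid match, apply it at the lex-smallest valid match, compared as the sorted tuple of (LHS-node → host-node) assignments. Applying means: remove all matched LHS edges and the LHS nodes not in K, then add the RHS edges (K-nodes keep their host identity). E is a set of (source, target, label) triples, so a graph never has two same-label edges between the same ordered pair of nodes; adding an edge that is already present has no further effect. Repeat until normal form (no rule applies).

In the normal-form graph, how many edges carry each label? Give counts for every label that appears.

Answer: p:1 q:2

Rewrite trace:
initial: |V|=5 |E|=9  E = 0-q->1 1-q->0 2-p->0 2-q->3 2-q->4 3-p->2 3-q->3 4-p->2 4-q->4
step 1: apply R2 at {0↦2, 1↦3}  → |V|=4 |E|=6  E = 0-q->1 1-q->0 2-p->0 2-q->4 4-p->2 4-q->4
step 2: apply R2 at {0↦2, 1↦4}  → |V|=3 |E|=3  E = 0-q->1 1-q->0 2-p->0
normal form: no rule applies after step 2
NF edges: [(0, 1, 'q'), (1, 0, 'q'), (2, 0, 'p')]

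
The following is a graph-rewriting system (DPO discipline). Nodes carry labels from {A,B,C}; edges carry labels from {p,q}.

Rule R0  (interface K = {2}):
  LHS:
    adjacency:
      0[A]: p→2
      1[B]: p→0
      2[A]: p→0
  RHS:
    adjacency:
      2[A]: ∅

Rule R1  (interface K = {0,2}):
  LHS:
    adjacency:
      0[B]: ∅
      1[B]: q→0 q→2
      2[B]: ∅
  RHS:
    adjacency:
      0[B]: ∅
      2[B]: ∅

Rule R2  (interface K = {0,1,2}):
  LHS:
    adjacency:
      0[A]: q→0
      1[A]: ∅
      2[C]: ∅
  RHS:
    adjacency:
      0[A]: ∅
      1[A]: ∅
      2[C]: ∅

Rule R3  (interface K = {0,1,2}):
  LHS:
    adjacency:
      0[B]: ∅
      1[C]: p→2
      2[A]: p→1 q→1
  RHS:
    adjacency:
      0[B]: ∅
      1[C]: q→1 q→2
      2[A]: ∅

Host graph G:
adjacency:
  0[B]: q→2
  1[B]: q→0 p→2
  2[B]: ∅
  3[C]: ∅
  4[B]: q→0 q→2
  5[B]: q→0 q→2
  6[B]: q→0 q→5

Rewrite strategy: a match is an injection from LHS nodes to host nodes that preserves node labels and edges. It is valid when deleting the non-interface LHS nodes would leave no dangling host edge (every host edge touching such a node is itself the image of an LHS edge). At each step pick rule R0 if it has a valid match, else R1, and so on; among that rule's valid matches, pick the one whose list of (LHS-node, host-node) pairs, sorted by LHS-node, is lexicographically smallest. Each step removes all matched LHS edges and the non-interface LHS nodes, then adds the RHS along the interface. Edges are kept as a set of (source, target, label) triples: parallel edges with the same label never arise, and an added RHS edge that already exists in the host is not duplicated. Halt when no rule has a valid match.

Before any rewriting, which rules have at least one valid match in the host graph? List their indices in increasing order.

R0: no valid match — LHS pattern not found
R1: 4 valid matches — {0↦0, 1↦4, 2↦2}, {0↦0, 1↦6, 2↦5}, {0↦2, 1↦4, 2↦0} (+1 more)
R2: no valid match — LHS pattern not found
R3: no valid match — LHS pattern not found

Answer: [R1]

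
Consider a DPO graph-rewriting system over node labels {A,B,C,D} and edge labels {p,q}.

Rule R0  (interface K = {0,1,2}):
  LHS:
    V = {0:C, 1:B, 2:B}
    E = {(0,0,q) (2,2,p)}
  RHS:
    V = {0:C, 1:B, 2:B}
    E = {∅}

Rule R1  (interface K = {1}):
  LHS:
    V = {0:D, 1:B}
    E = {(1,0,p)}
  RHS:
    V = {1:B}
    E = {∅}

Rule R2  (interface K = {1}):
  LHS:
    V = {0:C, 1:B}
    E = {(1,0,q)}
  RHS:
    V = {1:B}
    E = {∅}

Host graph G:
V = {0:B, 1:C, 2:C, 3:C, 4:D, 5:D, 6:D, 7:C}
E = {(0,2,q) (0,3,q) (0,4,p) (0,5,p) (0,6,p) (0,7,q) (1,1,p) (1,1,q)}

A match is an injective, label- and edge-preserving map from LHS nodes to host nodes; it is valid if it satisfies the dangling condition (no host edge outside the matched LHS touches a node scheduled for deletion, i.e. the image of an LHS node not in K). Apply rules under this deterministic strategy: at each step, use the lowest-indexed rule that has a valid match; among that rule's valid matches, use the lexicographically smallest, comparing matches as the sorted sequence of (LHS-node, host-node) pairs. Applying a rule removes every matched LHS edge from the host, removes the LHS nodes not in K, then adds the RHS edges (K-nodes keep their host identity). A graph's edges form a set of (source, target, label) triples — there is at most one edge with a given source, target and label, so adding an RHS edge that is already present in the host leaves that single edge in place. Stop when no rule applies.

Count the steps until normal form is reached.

initial: |V|=8 |E|=8  E = 0-q->2 0-q->3 0-p->4 0-p->5 0-p->6 0-q->7 1-p->1 1-q->1
step 1: apply R1 at {0↦4, 1↦0}  → |V|=7 |E|=7  E = 0-q->2 0-q->3 0-p->5 0-p->6 0-q->7 1-p->1 1-q->1
step 2: apply R1 at {0↦5, 1↦0}  → |V|=6 |E|=6  E = 0-q->2 0-q->3 0-p->6 0-q->7 1-p->1 1-q->1
step 3: apply R1 at {0↦6, 1↦0}  → |V|=5 |E|=5  E = 0-q->2 0-q->3 0-q->7 1-p->1 1-q->1
step 4: apply R2 at {0↦2, 1↦0}  → |V|=4 |E|=4  E = 0-q->3 0-q->7 1-p->1 1-q->1
step 5: apply R2 at {0↦3, 1↦0}  → |V|=3 |E|=3  E = 0-q->7 1-p->1 1-q->1
step 6: apply R2 at {0↦7, 1↦0}  → |V|=2 |E|=2  E = 1-p->1 1-q->1
halt: no rule applies after step 6

Answer: 6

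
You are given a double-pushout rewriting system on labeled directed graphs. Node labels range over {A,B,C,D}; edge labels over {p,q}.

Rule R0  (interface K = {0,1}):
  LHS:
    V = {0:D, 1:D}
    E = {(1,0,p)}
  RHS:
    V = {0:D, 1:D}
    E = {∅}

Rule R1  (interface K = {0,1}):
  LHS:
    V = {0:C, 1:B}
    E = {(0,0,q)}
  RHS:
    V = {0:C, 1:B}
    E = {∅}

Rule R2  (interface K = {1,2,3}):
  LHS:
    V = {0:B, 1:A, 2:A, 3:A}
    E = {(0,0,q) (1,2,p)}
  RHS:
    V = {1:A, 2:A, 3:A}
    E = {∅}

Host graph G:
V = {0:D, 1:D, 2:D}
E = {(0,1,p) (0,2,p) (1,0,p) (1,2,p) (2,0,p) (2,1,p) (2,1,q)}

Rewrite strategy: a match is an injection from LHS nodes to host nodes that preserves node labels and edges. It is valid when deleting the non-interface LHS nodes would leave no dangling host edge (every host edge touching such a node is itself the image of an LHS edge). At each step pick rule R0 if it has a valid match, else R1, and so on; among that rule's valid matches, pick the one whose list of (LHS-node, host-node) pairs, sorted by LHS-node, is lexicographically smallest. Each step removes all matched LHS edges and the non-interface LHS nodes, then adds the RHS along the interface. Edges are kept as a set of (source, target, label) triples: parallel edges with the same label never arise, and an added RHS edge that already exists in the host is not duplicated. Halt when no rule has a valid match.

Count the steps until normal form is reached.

Answer: 6

Derivation:
[0] host  ⇒  3 nodes, 7 edges  {0-p->1 0-p->2 1-p->0 1-p->2 2-p->0 2-p->1 2-q->1}
[1] R0 @ {0↦0, 1↦1}  ⇒  3 nodes, 6 edges  {0-p->1 0-p->2 1-p->2 2-p->0 2-p->1 2-q->1}
[2] R0 @ {0↦0, 1↦2}  ⇒  3 nodes, 5 edges  {0-p->1 0-p->2 1-p->2 2-p->1 2-q->1}
[3] R0 @ {0↦1, 1↦0}  ⇒  3 nodes, 4 edges  {0-p->2 1-p->2 2-p->1 2-q->1}
[4] R0 @ {0↦1, 1↦2}  ⇒  3 nodes, 3 edges  {0-p->2 1-p->2 2-q->1}
[5] R0 @ {0↦2, 1↦0}  ⇒  3 nodes, 2 edges  {1-p->2 2-q->1}
[6] R0 @ {0↦2, 1↦1}  ⇒  3 nodes, 1 edges  {2-q->1}
halt: no rule applies after step 6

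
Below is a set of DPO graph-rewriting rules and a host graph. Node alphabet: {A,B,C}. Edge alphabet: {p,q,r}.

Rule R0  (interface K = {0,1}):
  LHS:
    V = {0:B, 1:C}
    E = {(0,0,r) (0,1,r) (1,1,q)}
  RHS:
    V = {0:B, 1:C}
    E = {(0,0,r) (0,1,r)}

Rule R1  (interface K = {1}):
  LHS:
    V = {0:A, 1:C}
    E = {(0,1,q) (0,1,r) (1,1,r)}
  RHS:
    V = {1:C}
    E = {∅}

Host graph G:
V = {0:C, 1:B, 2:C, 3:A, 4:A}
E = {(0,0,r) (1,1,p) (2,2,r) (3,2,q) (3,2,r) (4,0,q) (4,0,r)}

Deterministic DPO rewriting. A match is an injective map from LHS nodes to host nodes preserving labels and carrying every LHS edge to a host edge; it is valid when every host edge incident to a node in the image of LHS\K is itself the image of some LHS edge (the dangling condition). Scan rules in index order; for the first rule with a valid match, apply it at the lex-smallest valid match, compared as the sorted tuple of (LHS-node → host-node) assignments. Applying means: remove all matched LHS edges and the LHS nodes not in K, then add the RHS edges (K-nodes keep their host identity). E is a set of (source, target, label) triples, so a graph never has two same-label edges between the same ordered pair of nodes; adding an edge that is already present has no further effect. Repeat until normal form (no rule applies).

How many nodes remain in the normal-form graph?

initial: |V|=5 |E|=7  E = 0-r->0 1-p->1 2-r->2 3-q->2 3-r->2 4-q->0 4-r->0
step 1: apply R1 at {0↦3, 1↦2}  → |V|=4 |E|=4  E = 0-r->0 1-p->1 4-q->0 4-r->0
step 2: apply R1 at {0↦4, 1↦0}  → |V|=3 |E|=1  E = 1-p->1
halt: no rule applies after step 2
NF nodes: {0:C, 1:B, 2:C}

Answer: 3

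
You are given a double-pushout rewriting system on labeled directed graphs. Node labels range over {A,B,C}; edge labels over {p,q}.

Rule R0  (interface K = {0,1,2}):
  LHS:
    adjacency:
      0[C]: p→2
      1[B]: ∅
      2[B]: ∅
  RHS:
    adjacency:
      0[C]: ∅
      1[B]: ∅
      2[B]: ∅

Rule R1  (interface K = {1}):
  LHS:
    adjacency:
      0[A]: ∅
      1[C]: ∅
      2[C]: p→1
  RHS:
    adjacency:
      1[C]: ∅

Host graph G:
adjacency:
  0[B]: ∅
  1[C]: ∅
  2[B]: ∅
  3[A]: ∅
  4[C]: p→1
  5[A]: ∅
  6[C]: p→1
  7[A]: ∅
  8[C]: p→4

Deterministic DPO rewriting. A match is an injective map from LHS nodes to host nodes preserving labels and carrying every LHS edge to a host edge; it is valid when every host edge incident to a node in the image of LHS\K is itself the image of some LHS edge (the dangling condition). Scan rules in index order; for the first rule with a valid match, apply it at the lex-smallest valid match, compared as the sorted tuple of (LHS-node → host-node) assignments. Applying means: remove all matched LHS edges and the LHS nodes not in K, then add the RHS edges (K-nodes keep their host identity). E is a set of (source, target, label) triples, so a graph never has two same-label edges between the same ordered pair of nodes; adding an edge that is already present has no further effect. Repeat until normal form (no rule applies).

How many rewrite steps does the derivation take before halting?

Answer: 3

Steps:
[0] host  ⇒  9 nodes, 3 edges  {4-p->1 6-p->1 8-p->4}
[1] R1 @ {0↦3, 1↦1, 2↦6}  ⇒  7 nodes, 2 edges  {4-p->1 8-p->4}
[2] R1 @ {0↦5, 1↦4, 2↦8}  ⇒  5 nodes, 1 edges  {4-p->1}
[3] R1 @ {0↦7, 1↦1, 2↦4}  ⇒  3 nodes, 0 edges  {∅}
normal form: no rule applies after step 3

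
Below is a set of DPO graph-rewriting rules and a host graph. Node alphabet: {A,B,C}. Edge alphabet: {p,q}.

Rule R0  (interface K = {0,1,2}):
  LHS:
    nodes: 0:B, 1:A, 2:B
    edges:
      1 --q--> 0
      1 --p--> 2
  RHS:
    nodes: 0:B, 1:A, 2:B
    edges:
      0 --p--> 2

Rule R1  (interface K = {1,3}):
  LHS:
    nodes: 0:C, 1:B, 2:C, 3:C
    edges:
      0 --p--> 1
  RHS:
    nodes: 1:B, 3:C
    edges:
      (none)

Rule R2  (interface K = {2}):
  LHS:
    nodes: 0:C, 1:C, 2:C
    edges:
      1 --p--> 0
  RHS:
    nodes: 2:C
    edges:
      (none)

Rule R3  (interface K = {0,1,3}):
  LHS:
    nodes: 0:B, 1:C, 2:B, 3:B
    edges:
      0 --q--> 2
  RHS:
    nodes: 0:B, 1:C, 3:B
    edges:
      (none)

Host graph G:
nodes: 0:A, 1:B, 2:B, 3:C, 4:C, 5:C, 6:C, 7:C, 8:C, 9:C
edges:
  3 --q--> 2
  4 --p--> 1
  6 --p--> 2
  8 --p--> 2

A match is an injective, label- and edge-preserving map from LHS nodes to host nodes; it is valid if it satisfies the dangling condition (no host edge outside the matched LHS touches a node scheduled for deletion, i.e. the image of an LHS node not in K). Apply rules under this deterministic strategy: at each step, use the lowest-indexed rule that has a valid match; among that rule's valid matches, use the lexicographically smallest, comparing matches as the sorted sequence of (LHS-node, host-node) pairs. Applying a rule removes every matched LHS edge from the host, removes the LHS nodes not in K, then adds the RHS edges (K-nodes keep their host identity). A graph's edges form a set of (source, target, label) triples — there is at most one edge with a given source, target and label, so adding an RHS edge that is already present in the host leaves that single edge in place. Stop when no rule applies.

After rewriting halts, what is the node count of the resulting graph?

initial: |V|=10 |E|=4  E = 3-q->2 4-p->1 6-p->2 8-p->2
step 1: apply R1 at {0↦4, 1↦1, 2↦5, 3↦3}  → |V|=8 |E|=3  E = 3-q->2 6-p->2 8-p->2
step 2: apply R1 at {0↦6, 1↦2, 2↦7, 3↦3}  → |V|=6 |E|=2  E = 3-q->2 8-p->2
step 3: apply R1 at {0↦8, 1↦2, 2↦9, 3↦3}  → |V|=4 |E|=1  E = 3-q->2
halt: no rule applies after step 3
NF nodes: {0:A, 1:B, 2:B, 3:C}

Answer: 4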